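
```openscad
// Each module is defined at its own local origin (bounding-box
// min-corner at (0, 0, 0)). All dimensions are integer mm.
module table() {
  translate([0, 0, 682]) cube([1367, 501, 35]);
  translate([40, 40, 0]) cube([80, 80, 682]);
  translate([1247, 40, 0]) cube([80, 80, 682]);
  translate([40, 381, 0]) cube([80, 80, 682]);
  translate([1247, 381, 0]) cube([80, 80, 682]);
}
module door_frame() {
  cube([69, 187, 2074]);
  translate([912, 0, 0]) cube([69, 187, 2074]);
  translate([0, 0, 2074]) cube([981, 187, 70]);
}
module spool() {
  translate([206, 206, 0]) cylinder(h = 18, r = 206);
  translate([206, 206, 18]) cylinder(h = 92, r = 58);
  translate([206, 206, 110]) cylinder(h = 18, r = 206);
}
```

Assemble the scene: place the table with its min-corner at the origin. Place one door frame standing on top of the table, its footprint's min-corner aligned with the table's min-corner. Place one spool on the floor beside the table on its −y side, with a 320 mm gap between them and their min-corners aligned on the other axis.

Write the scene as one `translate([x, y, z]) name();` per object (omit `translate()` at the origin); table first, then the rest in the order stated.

table();
translate([0, 0, 717]) door_frame();
translate([0, -732, 0]) spool();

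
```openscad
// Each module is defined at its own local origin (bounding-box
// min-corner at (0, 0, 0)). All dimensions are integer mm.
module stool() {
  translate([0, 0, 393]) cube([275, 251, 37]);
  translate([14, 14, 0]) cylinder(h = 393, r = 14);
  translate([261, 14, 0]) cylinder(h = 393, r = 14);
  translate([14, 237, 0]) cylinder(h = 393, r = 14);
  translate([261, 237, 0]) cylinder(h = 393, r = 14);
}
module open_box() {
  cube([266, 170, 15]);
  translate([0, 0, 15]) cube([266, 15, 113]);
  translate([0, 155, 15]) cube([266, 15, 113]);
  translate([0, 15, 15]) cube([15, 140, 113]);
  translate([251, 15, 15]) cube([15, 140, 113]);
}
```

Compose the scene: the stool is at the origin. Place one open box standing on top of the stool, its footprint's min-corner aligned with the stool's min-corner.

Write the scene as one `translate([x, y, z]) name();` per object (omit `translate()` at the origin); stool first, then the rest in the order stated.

stool();
translate([0, 0, 430]) open_box();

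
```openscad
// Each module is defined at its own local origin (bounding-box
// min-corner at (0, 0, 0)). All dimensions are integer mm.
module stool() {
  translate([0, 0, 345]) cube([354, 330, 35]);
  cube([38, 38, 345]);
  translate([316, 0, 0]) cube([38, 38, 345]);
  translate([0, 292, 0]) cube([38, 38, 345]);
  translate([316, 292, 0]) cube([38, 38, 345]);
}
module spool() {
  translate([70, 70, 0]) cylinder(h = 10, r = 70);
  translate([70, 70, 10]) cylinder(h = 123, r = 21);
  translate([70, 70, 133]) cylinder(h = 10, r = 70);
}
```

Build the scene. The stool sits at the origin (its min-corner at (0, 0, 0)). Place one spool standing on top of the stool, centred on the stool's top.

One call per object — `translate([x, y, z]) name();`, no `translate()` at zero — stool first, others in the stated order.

stool();
translate([107, 95, 380]) spool();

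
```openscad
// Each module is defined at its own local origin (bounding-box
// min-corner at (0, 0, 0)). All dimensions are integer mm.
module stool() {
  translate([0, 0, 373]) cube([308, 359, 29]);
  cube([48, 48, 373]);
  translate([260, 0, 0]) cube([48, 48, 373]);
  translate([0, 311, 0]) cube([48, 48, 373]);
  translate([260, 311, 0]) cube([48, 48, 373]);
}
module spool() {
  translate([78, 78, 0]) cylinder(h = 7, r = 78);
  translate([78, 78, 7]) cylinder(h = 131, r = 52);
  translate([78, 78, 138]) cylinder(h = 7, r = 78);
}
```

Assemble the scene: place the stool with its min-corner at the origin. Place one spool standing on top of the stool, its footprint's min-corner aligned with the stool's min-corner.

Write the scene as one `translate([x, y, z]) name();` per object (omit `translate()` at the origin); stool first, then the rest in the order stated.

stool();
translate([0, 0, 402]) spool();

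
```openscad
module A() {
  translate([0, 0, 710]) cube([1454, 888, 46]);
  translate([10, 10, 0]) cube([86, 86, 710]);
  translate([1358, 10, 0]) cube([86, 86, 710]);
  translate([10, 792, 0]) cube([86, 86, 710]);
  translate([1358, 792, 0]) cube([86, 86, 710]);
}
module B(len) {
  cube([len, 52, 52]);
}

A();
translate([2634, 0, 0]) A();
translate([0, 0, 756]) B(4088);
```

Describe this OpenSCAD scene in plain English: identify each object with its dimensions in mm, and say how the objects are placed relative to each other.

A is a table: top 1454 mm (x) × 888 mm (y), 46 mm thick, upper face at z = 756 mm, on four 86×86 mm square legs, each inset 10 mm from the nearest pair of top edges, running from z = 0 to the bottom of the top.

B is a rectangular beam 4088 mm long (x), 52 mm deep (y), 52 mm thick (z).

The beam spans the tops of two tables placed 1180 mm apart, resting at z = 756 mm.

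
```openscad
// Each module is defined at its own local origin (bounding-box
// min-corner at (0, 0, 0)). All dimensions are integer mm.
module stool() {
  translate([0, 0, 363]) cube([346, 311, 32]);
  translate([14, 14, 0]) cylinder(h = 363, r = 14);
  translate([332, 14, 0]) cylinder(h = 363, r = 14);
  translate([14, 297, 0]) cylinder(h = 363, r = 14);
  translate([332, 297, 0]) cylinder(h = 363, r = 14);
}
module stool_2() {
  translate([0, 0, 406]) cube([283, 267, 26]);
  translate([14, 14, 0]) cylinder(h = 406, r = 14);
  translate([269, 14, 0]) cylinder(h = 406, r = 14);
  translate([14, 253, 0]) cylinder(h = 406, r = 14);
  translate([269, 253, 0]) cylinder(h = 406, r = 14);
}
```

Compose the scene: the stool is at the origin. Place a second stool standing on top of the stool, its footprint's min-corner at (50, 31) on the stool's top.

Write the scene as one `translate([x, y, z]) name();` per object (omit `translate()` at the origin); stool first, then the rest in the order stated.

stool();
translate([50, 31, 395]) stool_2();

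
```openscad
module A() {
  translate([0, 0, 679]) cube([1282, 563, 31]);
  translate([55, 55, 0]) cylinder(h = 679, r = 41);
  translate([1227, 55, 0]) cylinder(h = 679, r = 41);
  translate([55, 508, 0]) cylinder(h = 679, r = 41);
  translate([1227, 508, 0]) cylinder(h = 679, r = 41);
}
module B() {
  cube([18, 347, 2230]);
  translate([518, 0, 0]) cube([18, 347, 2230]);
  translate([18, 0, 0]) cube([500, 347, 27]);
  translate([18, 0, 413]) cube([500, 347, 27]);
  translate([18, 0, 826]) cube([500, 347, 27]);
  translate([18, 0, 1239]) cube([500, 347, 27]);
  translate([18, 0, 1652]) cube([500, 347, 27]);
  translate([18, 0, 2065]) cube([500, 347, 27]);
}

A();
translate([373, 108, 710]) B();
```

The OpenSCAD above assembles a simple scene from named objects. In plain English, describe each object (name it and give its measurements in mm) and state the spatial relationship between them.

A is a table: top 1282 mm (x) × 563 mm (y), 31 mm thick, upper face at z = 710 mm, on four round legs of 82 mm diameter, each leg's bounding box inset 14 mm from the nearest pair of top edges, running from z = 0 to the bottom of the top.

B is an open bookshelf. Two side panels, each 18 mm thick, 347 mm deep and 2230 mm tall, stand 536 mm apart (outside-to-outside). Between them sit 6 shelves, each 27 mm thick and 347 mm deep, spanning the full gap between the sides. The bottom shelf rests on the floor (its underside at z = 0) and the clear gap between one shelf's top and the next shelf's underside is 386 mm.

The bookshelf is on top of the table, centred.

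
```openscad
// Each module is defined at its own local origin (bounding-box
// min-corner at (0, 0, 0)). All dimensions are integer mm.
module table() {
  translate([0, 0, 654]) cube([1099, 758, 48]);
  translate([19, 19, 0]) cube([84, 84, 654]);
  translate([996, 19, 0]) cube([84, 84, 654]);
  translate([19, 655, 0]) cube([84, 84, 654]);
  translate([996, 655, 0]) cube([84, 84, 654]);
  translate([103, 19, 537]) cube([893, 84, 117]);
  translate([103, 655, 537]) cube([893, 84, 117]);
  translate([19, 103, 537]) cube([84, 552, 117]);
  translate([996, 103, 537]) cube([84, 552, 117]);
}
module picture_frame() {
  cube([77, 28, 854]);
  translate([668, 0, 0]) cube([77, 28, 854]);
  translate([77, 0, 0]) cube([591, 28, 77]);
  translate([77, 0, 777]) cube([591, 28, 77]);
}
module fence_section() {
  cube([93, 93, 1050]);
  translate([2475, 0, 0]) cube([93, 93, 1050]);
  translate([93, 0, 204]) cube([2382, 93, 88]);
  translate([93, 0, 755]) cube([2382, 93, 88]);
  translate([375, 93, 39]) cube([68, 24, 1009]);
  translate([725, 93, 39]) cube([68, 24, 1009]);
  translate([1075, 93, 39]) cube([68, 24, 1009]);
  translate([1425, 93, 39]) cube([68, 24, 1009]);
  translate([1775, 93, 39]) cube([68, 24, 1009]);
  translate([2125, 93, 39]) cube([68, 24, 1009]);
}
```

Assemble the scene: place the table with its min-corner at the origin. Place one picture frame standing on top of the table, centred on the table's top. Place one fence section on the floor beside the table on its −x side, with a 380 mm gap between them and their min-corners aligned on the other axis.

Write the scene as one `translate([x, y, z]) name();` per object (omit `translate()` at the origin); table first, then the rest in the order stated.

table();
translate([177, 365, 702]) picture_frame();
translate([-2948, 0, 0]) fence_section();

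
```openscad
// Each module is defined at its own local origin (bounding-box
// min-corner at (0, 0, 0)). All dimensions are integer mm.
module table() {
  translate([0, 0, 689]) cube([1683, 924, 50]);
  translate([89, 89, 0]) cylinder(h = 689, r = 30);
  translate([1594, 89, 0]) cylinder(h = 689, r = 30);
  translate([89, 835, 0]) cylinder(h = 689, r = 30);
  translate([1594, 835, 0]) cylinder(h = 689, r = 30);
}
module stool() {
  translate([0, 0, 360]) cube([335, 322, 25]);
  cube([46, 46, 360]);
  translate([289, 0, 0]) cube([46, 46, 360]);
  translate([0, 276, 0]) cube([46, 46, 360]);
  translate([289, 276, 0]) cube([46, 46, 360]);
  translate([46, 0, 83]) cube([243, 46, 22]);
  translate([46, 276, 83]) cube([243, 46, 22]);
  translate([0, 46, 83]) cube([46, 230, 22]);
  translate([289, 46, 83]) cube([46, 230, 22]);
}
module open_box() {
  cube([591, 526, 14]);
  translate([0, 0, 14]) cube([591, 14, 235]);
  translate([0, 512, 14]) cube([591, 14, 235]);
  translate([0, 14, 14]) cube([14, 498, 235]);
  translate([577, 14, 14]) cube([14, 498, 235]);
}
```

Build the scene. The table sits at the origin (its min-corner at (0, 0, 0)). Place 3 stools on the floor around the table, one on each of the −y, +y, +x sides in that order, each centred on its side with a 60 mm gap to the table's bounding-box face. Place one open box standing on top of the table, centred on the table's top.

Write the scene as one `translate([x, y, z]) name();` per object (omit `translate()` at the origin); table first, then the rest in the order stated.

table();
translate([674, -382, 0]) stool();
translate([674, 984, 0]) stool();
translate([1743, 301, 0]) stool();
translate([546, 199, 739]) open_box();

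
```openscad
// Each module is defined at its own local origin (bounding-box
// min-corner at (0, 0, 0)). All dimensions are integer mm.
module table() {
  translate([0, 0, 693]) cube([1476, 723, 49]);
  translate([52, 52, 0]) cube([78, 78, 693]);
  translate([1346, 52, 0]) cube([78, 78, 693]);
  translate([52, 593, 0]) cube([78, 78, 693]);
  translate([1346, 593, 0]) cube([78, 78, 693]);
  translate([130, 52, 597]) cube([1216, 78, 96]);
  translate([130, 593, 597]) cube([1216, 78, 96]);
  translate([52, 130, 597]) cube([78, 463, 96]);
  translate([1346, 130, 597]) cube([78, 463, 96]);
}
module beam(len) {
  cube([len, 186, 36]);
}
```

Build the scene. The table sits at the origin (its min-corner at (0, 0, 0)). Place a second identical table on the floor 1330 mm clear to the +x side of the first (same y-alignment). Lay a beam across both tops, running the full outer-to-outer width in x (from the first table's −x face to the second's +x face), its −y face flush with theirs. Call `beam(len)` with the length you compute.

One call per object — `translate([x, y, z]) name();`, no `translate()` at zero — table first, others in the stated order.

table();
translate([2806, 0, 0]) table();
translate([0, 0, 742]) beam(4282);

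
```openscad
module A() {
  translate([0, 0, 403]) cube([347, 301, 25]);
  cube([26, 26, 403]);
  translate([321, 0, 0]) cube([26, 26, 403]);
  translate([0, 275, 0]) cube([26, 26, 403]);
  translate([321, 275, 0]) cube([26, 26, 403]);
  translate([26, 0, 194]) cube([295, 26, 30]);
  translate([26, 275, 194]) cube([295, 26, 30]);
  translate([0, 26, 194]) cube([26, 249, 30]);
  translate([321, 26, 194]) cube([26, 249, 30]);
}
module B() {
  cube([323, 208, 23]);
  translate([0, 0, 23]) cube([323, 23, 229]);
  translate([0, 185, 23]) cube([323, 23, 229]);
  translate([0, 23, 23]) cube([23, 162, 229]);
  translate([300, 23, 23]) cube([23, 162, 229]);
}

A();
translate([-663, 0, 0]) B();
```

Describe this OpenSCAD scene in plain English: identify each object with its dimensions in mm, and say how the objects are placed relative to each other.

A is a simple wooden stool: a rectangular seat 347 mm (x) by 301 mm (y), 25 mm thick, top face at z = 428 mm, on four square legs, each 26×26 mm in cross-section. The legs rest on z = 0, each flush with a corner of the seat. Four stretchers, 26 mm wide and 30 mm tall, connect adjacent legs with their undersides at z = 194 mm, each running between the inner faces of the legs it joins and aligned with the legs' outer faces on the other axis.

B is an open storage box with external size 323×208×252 mm and wall thickness 23 mm (the base is also 23 mm thick). The base covers the whole footprint; the four walls stand on the base, with the y-facing walls full-width and the x-facing walls fitting between their inner faces.

The open box is on the floor beside the stool on its −x side.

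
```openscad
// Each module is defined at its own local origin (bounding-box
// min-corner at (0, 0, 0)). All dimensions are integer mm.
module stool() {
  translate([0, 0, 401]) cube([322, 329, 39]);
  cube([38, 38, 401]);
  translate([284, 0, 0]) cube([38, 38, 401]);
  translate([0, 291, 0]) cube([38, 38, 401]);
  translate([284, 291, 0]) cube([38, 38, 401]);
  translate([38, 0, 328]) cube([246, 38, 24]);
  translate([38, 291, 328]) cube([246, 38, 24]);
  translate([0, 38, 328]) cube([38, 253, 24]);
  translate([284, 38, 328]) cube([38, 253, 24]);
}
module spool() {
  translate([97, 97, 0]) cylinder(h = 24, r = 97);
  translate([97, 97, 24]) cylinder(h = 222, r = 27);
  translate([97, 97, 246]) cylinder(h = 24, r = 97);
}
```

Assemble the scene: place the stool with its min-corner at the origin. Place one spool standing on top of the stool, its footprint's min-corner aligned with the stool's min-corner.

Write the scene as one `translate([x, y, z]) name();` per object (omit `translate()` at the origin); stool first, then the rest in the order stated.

stool();
translate([0, 0, 440]) spool();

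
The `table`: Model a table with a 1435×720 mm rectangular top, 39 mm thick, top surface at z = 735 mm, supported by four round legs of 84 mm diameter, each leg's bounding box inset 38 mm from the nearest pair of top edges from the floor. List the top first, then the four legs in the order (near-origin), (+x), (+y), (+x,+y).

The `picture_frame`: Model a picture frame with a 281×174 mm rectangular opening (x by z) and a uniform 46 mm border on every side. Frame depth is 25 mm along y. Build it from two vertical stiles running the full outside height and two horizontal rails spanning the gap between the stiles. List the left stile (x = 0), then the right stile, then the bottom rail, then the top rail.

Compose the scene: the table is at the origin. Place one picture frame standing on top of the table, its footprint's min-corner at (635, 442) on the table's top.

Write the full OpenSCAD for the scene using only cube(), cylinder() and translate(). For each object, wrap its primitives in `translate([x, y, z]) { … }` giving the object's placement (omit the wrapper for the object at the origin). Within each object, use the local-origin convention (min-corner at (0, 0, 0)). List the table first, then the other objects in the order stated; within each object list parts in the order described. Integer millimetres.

translate([0, 0, 696]) cube([1435, 720, 39]);
translate([80, 80, 0]) cylinder(h = 696, r = 42);
translate([1355, 80, 0]) cylinder(h = 696, r = 42);
translate([80, 640, 0]) cylinder(h = 696, r = 42);
translate([1355, 640, 0]) cylinder(h = 696, r = 42);
translate([635, 442, 735]) {
  cube([46, 25, 266]);
  translate([327, 0, 0]) cube([46, 25, 266]);
  translate([46, 0, 0]) cube([281, 25, 46]);
  translate([46, 0, 220]) cube([281, 25, 46]);
}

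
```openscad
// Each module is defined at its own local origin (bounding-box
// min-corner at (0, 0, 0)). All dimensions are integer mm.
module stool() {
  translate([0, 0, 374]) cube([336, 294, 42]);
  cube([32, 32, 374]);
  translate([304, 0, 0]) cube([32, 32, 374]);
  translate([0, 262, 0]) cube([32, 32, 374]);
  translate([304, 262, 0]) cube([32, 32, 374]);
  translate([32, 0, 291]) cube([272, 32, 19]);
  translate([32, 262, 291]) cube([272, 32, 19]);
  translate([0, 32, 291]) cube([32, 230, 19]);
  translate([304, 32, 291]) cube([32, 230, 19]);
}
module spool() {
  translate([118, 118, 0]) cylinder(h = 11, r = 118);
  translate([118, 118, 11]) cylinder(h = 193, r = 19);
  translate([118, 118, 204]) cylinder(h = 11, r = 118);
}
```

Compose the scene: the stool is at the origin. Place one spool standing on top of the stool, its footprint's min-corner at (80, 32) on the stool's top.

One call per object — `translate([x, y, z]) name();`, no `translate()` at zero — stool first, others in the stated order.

stool();
translate([80, 32, 416]) spool();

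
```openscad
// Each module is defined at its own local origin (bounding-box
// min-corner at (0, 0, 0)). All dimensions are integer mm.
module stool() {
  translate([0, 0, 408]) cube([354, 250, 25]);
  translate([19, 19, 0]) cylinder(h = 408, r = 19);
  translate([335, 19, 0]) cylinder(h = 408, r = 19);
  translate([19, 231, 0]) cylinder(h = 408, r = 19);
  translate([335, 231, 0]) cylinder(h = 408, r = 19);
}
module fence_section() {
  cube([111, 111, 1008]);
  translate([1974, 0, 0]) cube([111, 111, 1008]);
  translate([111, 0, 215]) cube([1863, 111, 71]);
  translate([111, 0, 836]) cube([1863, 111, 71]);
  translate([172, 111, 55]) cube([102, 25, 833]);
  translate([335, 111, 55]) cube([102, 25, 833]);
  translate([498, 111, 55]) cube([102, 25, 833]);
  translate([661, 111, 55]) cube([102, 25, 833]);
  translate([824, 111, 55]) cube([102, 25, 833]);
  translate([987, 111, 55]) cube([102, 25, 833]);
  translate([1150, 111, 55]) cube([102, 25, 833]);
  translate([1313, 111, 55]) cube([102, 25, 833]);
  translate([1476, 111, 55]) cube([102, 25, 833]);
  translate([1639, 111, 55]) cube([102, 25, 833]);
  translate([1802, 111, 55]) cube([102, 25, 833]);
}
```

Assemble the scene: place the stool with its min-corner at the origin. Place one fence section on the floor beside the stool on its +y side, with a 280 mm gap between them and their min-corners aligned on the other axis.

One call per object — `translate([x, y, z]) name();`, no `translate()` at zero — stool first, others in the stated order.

stool();
translate([0, 530, 0]) fence_section();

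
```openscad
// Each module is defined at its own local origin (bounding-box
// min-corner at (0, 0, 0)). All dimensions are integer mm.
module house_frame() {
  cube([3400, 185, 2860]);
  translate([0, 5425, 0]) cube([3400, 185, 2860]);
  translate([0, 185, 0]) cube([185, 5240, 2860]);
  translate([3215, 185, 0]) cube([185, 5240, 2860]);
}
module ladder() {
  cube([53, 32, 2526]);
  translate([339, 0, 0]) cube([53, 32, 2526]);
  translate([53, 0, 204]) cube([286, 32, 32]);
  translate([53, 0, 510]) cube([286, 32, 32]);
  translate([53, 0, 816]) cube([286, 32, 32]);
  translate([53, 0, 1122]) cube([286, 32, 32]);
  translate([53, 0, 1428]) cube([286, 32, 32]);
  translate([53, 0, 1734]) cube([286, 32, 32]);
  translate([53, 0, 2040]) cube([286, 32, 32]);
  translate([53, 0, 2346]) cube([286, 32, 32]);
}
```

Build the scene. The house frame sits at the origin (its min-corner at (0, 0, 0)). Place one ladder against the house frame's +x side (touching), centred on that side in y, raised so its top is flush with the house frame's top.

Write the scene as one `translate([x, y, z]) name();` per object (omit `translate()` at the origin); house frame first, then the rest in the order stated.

house_frame();
translate([3400, 2789, 334]) ladder();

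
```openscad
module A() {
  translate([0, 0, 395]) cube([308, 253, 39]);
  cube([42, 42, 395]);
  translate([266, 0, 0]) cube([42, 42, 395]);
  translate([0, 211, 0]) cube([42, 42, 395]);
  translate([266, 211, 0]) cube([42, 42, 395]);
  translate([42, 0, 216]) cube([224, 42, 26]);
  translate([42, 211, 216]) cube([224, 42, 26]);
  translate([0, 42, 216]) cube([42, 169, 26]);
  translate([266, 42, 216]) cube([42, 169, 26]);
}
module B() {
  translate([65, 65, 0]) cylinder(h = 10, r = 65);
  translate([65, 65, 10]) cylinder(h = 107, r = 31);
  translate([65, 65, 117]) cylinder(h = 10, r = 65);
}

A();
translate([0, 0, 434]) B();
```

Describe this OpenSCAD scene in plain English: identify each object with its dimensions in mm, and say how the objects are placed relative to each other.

A is a four-legged stool. The seat is 308×253 mm, 39 mm thick, top at z = 434 mm. It stands on four square legs, each 42×42 mm in cross-section, from z = 0 to the seat underside, each flush with a corner of the seat. Four stretchers, 42 mm wide and 26 mm tall, connect adjacent legs with their undersides at z = 216 mm, each running between the inner faces of the legs it joins and aligned with the legs' outer faces on the other axis.

B is a spool: two coaxial disc flanges of radius 65 mm and thickness 10 mm, joined by a core cylinder of radius 31 mm and height 107 mm. The lower flange rests on z = 0 and the three cylinders share a vertical axis.

The spool is on top of the stool.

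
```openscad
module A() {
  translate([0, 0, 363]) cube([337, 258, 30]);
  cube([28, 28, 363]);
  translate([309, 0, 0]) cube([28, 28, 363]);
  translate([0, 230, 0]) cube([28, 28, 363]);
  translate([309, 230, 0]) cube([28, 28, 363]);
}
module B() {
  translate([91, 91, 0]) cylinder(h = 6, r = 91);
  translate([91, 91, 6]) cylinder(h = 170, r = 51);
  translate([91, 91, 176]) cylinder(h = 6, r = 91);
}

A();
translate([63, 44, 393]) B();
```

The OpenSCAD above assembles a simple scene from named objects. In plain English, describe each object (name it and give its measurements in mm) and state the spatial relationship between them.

A is a four-legged stool. The seat is 337×258 mm, 30 mm thick, top at z = 393 mm. It stands on four square legs, each 28×28 mm in cross-section, from z = 0 to the seat underside, each flush with a corner of the seat.

B is a spool: two coaxial disc flanges of radius 91 mm and thickness 6 mm, joined by a core cylinder of radius 51 mm and height 170 mm. The lower flange rests on z = 0 and the three cylinders share a vertical axis.

The spool is on top of the stool.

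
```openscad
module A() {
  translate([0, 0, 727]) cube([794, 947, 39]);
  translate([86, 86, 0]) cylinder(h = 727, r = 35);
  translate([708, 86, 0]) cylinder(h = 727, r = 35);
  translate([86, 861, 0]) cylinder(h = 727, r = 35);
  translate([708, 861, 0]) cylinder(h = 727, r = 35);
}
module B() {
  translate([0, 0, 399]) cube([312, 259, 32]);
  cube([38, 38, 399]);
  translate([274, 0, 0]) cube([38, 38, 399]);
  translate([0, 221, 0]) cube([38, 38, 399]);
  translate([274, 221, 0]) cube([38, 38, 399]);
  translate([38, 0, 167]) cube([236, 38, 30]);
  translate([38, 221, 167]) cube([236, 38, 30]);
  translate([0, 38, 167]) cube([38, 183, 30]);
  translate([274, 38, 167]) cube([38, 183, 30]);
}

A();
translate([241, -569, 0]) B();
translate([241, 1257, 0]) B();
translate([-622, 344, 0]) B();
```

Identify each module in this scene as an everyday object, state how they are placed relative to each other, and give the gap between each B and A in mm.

A is a table. B is a stool. Three stools sit around the table at the −y, +y, −x sides. The gap between each stool and the table is 310 mm.

Each stool's nearest face is 310 mm from the table's bounding box.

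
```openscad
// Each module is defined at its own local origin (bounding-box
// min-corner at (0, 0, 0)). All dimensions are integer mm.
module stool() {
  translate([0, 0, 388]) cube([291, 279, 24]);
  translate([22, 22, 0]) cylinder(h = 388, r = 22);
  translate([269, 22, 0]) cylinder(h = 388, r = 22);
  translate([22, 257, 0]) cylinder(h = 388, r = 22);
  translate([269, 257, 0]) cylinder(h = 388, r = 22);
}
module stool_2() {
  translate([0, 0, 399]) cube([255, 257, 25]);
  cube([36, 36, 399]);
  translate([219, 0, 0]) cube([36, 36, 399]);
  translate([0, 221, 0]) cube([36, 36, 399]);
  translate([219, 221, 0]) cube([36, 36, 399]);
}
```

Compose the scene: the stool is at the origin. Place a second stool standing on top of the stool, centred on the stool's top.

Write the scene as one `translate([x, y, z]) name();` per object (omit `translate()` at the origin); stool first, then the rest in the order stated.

stool();
translate([18, 11, 412]) stool_2();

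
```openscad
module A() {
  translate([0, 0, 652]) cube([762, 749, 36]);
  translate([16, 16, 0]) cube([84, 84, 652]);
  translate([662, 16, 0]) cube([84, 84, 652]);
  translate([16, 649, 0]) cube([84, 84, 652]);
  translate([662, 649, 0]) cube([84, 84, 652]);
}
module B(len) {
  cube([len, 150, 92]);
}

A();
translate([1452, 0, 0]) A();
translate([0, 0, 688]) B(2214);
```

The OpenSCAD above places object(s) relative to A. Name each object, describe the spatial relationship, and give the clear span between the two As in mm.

A is a table. B is a beam. A beam spans the tops of two tables. The clear span between the two tables is 690 mm.

Second table starts at x = 1452; first ends at x = 762; clear span = 1452 − 762 = 690 mm.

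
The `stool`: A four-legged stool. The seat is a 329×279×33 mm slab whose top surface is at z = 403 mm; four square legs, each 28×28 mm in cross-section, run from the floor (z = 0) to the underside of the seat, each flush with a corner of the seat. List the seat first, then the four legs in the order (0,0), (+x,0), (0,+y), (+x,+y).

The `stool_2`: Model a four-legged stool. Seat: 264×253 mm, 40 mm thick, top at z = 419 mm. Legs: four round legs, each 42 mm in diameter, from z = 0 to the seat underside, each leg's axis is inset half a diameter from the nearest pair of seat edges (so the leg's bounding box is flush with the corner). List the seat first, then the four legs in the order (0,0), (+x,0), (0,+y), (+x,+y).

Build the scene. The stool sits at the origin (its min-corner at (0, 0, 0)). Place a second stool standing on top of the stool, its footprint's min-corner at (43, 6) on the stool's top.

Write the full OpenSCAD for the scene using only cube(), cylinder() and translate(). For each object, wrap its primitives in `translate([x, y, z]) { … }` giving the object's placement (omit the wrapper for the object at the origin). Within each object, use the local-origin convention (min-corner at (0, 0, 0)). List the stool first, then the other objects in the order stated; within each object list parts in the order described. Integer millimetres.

translate([0, 0, 370]) cube([329, 279, 33]);
cube([28, 28, 370]);
translate([301, 0, 0]) cube([28, 28, 370]);
translate([0, 251, 0]) cube([28, 28, 370]);
translate([301, 251, 0]) cube([28, 28, 370]);
translate([43, 6, 403]) {
  translate([0, 0, 379]) cube([264, 253, 40]);
  translate([21, 21, 0]) cylinder(h = 379, r = 21);
  translate([243, 21, 0]) cylinder(h = 379, r = 21);
  translate([21, 232, 0]) cylinder(h = 379, r = 21);
  translate([243, 232, 0]) cylinder(h = 379, r = 21);
}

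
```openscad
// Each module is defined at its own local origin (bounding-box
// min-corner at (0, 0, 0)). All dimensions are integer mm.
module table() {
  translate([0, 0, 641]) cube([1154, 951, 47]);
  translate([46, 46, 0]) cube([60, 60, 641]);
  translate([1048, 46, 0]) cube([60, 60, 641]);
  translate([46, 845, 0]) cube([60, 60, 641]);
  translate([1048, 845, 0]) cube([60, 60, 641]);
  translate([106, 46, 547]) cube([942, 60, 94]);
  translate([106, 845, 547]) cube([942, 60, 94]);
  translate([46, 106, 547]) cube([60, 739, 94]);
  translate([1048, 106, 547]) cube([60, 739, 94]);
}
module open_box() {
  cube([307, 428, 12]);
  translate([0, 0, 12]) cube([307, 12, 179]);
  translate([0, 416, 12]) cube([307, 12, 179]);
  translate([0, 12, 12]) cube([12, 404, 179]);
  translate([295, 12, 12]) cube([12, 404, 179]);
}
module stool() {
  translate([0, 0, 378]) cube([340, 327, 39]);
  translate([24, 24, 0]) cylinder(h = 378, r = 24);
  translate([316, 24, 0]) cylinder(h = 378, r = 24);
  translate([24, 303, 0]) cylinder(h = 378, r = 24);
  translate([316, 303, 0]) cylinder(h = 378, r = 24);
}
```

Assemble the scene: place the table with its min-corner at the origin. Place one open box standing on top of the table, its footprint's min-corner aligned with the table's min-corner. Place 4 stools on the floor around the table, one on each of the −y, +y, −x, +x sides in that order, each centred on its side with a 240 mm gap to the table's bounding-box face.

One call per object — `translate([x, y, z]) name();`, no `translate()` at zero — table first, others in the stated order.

table();
translate([0, 0, 688]) open_box();
translate([407, -567, 0]) stool();
translate([407, 1191, 0]) stool();
translate([-580, 312, 0]) stool();
translate([1394, 312, 0]) stool();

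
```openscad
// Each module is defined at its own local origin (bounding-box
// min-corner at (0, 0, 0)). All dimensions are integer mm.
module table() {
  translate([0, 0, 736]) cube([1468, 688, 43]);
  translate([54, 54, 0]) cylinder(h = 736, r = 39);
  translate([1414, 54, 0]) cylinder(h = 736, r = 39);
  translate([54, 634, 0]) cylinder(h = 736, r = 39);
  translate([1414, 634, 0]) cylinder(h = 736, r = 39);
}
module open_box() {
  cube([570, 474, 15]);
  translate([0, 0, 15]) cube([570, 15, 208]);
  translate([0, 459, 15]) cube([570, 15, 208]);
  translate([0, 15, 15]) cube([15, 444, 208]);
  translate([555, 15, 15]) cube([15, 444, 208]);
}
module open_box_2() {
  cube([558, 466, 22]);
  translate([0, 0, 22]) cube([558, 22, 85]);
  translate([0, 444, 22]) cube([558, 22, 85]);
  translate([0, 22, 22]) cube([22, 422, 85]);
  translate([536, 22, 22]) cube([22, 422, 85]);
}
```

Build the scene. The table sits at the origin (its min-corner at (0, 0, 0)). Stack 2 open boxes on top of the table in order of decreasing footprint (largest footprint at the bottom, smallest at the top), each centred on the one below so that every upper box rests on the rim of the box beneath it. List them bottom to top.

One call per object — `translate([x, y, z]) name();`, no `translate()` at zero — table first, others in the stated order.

table();
translate([449, 107, 779]) open_box();
translate([455, 111, 1002]) open_box_2();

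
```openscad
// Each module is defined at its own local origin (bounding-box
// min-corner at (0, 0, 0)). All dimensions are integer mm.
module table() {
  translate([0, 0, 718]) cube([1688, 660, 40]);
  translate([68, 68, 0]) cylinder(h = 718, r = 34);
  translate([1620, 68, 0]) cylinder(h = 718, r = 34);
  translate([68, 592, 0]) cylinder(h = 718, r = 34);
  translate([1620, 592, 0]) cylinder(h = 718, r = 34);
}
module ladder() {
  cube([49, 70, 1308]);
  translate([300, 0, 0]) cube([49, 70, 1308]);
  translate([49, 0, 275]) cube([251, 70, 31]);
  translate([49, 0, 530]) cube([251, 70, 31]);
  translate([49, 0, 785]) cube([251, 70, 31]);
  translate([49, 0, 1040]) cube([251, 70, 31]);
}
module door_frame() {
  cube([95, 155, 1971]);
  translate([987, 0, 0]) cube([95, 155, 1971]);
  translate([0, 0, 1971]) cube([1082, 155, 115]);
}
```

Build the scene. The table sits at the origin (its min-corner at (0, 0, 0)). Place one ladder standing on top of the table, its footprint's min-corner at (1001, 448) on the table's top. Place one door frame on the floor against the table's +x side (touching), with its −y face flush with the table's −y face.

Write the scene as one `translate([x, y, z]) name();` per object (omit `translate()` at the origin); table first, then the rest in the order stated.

table();
translate([1001, 448, 758]) ladder();
translate([1688, 0, 0]) door_frame();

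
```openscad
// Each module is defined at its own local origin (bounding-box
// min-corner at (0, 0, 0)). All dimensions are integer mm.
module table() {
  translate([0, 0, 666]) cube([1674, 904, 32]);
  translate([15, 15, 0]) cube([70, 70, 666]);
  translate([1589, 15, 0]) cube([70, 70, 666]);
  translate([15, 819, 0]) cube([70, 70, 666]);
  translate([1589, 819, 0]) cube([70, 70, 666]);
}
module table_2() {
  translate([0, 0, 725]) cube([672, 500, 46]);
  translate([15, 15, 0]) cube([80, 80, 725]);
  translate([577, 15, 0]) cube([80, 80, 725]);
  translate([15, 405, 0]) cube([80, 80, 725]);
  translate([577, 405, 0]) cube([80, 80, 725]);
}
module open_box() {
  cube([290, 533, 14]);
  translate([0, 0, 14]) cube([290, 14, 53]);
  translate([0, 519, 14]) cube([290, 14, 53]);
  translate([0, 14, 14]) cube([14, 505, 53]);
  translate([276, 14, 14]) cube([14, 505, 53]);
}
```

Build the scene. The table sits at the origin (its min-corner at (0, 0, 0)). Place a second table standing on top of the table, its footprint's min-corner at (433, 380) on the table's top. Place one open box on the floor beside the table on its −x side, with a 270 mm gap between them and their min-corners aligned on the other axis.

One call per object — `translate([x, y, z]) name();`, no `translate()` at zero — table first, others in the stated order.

table();
translate([433, 380, 698]) table_2();
translate([-560, 0, 0]) open_box();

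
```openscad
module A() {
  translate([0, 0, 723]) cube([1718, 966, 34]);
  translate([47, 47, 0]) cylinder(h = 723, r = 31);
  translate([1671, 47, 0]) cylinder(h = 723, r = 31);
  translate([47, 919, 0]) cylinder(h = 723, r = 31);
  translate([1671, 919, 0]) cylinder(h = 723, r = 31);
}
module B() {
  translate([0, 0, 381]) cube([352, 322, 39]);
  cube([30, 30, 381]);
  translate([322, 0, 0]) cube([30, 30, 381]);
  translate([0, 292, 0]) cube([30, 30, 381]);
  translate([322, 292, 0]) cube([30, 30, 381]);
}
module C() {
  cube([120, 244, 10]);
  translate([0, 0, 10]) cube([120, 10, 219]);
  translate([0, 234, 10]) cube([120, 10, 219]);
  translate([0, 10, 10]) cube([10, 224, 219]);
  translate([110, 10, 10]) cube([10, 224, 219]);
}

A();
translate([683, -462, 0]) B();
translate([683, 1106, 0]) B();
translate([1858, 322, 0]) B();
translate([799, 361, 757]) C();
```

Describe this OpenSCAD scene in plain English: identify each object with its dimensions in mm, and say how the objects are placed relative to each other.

A is a rectangular dining table. The top is 1718×966×34 mm with its upper surface at z = 757 mm. It stands on four round legs of 62 mm diameter, each leg's bounding box inset 16 mm from the nearest pair of top edges, running from the floor to the underside of the top.

B is a four-legged stool. The seat is a 352×322×39 mm slab whose top surface is at z = 420 mm; four square legs, each 30×30 mm in cross-section, run from the floor (z = 0) to the underside of the seat, each flush with a corner of the seat.

C is an open-topped rectangular box: outside dimensions 120×244×229 mm, with a uniform wall and base thickness of 10 mm. The base is a full 120×244 slab on the floor; four walls sit on top of the base. The front and back walls (the −y and +y sides) span the full width; the two side walls fit between them.

Three stools sit around the table at the −y, +y, +x sides. The open box is on top of the table, centred.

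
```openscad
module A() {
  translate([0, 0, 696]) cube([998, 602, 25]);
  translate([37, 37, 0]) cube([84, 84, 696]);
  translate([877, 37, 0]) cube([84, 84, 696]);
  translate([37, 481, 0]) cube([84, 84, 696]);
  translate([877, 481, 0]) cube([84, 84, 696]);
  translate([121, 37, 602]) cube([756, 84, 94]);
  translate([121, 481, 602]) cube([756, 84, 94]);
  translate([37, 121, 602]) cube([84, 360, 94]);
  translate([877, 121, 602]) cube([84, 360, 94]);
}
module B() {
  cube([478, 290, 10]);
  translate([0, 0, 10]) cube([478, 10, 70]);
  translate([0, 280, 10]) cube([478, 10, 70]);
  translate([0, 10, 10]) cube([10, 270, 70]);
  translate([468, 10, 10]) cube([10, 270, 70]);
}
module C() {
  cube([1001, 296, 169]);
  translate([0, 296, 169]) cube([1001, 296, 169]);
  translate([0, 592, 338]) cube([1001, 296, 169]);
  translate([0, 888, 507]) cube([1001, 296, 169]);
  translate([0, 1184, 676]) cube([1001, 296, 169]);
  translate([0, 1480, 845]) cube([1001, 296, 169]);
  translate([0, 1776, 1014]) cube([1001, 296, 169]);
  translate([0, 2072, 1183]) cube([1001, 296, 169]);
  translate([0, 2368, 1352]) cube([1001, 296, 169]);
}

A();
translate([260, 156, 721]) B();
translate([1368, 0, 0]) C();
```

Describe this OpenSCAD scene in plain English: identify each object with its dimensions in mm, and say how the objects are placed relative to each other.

A is a rectangular dining table. The top is 998×602×25 mm with its upper surface at z = 721 mm. It stands on four 84×84 mm square legs, each inset 37 mm from the nearest pair of top edges, running from the floor to the underside of the top. Four apron rails, 84 mm thick and 94 mm tall, run between adjacent legs with their top edges flush with the underside of the top and their outer faces flush with the legs' outer faces.

B is an open storage box with external size 478×290×80 mm and wall thickness 10 mm (the base is also 10 mm thick). The base covers the whole footprint; the four walls stand on the base, with the y-facing walls full-width and the x-facing walls fitting between their inner faces.

C is a run of 9 identical solid stair steps. Each tread is 1001×296 mm and each step block is 169 mm high. Step 1 rests on the floor; step k is offset from step 1 by (k−1)×296 mm in y and (k−1)×169 mm in z.

The open box is on top of the table, centred. The staircase is on the floor beside the table on its +x side.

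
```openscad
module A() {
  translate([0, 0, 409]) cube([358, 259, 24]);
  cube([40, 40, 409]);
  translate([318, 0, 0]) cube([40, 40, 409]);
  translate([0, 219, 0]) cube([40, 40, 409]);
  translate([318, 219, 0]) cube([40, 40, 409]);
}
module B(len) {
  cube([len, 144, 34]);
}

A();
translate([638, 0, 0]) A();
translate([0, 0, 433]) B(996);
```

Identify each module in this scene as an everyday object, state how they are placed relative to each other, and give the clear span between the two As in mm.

Second stool starts at x = 638; first ends at x = 358; clear span = 638 − 358 = 280 mm.

A is a stool. B is a beam. A beam spans the tops of two stools. The clear span between the two stools is 280 mm.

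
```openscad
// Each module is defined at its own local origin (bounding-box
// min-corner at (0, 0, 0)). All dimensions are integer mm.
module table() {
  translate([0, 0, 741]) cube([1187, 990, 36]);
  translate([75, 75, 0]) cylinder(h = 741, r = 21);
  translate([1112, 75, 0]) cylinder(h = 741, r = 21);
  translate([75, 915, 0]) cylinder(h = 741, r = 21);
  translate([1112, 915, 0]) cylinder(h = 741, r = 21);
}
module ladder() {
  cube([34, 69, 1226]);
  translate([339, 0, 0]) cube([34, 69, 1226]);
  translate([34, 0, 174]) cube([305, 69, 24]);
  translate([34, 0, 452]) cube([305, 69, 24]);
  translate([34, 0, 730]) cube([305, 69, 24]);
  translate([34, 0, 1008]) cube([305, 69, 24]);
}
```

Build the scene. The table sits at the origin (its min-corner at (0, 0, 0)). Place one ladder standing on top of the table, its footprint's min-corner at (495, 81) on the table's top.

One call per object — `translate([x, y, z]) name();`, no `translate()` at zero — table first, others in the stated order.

table();
translate([495, 81, 777]) ladder();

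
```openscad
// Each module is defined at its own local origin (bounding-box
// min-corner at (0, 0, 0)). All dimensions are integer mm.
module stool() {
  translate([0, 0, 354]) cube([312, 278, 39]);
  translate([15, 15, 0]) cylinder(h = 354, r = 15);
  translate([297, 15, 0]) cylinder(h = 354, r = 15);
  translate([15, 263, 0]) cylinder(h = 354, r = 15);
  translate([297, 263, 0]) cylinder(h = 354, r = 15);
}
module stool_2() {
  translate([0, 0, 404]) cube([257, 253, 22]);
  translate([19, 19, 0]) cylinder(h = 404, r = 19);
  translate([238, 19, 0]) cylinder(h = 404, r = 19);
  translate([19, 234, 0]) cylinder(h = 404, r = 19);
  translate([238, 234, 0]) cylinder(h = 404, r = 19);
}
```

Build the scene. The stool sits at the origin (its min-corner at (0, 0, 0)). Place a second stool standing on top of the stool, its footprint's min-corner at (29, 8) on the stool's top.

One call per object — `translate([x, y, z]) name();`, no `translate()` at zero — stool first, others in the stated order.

stool();
translate([29, 8, 393]) stool_2();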